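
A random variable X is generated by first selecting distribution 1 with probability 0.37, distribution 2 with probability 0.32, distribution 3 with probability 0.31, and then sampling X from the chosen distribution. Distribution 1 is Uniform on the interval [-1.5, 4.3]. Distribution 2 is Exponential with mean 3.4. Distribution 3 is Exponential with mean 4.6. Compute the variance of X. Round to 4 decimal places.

Per component, 1: μ=1.4, E[X²]=4.76333; 2: μ=3.4, E[X²]=23.12; 3: μ=4.6, E[X²]=42.32.
E[X] = 0.37·1.4 + 0.32·3.4 + 0.31·4.6 = 3.032.
E[X²] = 0.37·4.76333 + 0.32·23.12 + 0.31·42.32 = 22.28.
Var(X) = E[X²] − (E[X])² = 22.28 − 9.19302 = 13.087.

13.0870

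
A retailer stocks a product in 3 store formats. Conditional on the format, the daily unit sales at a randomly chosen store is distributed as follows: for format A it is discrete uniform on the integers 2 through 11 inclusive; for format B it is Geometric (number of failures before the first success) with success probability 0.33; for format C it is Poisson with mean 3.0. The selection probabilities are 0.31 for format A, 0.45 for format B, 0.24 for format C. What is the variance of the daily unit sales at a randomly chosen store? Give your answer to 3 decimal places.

Per component, A: μ=6.5, E[X²]=50.5; B: μ=2.0303, E[X²]=10.2746; C: μ=3, E[X²]=12.
E[X] = 0.31·6.5 + 0.45·2.0303 + 0.24·3 = 3.64864.
E[X²] = 0.31·50.5 + 0.45·10.2746 + 0.24·12 = 23.1586.
Var(X) = E[X²] − (E[X])² = 23.1586 − 13.3125 = 9.84601.

9.846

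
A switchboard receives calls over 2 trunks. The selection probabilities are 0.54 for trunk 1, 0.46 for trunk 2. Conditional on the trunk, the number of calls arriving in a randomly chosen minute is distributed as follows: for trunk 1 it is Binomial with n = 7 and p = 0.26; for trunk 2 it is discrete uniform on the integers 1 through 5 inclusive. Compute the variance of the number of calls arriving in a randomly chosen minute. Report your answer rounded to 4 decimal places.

1.9931

Per component, 1: μ=1.82, E[X²]=4.6592; 2: μ=3, E[X²]=11.
E[X] = 0.54·1.82 + 0.46·3 = 2.3628.
E[X²] = 0.54·4.6592 + 0.46·11 = 7.57597.
Var(X) = E[X²] − (E[X])² = 7.57597 − 5.58282 = 1.99314.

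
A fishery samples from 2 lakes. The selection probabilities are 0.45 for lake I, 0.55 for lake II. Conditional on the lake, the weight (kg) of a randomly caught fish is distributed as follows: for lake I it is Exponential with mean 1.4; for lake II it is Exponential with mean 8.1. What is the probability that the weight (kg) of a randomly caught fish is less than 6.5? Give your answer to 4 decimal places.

Conditional on each lake, P(X < 6.5): I: 0.99037; II: 0.551779.
By total probability, P(X < 6.5) = 0.45·0.99037 + 0.55·0.551779 = 0.749145.

0.7491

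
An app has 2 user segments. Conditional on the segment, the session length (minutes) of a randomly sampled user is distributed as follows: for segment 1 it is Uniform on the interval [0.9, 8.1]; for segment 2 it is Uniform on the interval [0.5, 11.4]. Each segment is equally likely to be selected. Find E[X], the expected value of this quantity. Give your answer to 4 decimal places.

5.2250

Component means — 1: 4.5; 2: 5.95.
E[X] = 0.5·4.5 + 0.5·5.95 = 5.225.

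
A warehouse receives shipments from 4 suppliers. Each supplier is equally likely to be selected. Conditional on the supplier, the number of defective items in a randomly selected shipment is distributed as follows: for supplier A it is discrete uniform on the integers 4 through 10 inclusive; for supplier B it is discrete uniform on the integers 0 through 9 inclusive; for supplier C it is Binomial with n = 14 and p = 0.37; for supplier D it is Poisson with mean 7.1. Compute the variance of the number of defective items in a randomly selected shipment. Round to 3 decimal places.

6.933

Per component, A: μ=7, E[X²]=53; B: μ=4.5, E[X²]=28.5; C: μ=5.18, E[X²]=30.0958; D: μ=7.1, E[X²]=57.51.
E[X] = 0.25·7 + 0.25·4.5 + 0.25·5.18 + 0.25·7.1 = 5.945.
E[X²] = 0.25·53 + 0.25·28.5 + 0.25·30.0958 + 0.25·57.51 = 42.2764.
Var(X) = E[X²] − (E[X])² = 42.2764 − 35.343 = 6.93342.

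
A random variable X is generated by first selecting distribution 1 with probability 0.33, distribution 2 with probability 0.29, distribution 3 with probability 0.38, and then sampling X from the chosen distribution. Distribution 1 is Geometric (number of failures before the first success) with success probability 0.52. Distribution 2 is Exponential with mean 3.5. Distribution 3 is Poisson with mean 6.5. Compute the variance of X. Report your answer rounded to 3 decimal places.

Per component, 1: μ=0.923077, E[X²]=2.62722; 2: μ=3.5, E[X²]=24.5; 3: μ=6.5, E[X²]=48.75.
E[X] = 0.33·0.923077 + 0.29·3.5 + 0.38·6.5 = 3.78962.
E[X²] = 0.33·2.62722 + 0.29·24.5 + 0.38·48.75 = 26.497.
Var(X) = E[X²] − (E[X])² = 26.497 − 14.3612 = 12.1358.

12.136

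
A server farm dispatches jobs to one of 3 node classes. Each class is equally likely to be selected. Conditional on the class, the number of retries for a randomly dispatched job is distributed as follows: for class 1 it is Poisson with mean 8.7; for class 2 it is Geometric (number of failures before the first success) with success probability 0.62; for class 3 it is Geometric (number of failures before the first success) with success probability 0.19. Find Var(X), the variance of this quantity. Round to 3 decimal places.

21.643

Per component, 1: μ=8.7, E[X²]=84.39; 2: μ=0.612903, E[X²]=1.3642; 3: μ=4.26316, E[X²]=40.6122.
E[X] = 0.333333·8.7 + 0.333333·0.612903 + 0.333333·4.26316 = 4.52535.
E[X²] = 0.333333·84.39 + 0.333333·1.3642 + 0.333333·40.6122 = 42.1221.
Var(X) = E[X²] − (E[X])² = 42.1221 − 20.4788 = 21.6433.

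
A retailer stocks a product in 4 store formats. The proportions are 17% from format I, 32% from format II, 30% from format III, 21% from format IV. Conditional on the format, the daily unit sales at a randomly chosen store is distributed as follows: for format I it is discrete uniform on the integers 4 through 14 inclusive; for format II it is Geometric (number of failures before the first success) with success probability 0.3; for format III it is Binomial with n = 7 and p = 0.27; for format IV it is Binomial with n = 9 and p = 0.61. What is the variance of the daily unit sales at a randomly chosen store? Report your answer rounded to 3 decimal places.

Per component, I: μ=9, E[X²]=91; II: μ=2.33333, E[X²]=13.2222; III: μ=1.89, E[X²]=4.9518; IV: μ=5.49, E[X²]=32.2812.
E[X] = 0.17·9 + 0.32·2.33333 + 0.3·1.89 + 0.21·5.49 = 3.99657.
E[X²] = 0.17·91 + 0.32·13.2222 + 0.3·4.9518 + 0.21·32.2812 = 27.9657.
Var(X) = E[X²] − (E[X])² = 27.9657 − 15.9725 = 11.9932.

11.993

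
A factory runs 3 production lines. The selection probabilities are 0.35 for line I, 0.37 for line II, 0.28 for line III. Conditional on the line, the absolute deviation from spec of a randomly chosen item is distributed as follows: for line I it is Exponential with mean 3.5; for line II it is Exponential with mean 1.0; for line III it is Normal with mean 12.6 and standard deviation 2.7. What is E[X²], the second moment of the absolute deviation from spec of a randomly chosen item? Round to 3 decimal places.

For each component E[X²] = Var + (mean)², giving I: 24.5; II: 2; III: 166.05.
Overall E[X²] = 0.35·24.5 + 0.37·2 + 0.28·166.05 = 55.809.

55.809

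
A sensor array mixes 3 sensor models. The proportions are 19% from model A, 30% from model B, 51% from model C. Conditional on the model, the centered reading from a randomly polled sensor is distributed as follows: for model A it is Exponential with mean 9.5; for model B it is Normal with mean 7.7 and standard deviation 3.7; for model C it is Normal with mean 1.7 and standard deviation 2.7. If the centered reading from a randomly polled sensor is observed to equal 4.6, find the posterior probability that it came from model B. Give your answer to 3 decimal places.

Likelihoods f(4.6 | ·): A: 0.0648614; B: 0.0759062; C: 0.0829923.
Posterior ∝ prior × likelihood. Numerator for B: 0.3·0.0759062 = 0.0227718.
Normalizing constant: 0.19·0.0648614 + 0.3·0.0759062 + 0.51·0.0829923 = 0.0774216.
P(B | observation) = 0.0227718 / 0.0774216 = 0.294128.

0.294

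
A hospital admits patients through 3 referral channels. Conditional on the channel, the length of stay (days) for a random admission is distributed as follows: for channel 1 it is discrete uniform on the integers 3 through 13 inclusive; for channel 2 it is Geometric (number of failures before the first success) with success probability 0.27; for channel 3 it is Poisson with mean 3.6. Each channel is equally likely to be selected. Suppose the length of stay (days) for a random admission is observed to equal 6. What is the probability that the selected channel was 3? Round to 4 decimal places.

Likelihoods P(X=6 | ·): 1: 0.0909091; 2: 0.0408602; 3: 0.0826081.
Posterior ∝ prior × likelihood. Numerator for 3: 0.333333·0.0826081 = 0.027536.
Normalizing constant: 0.333333·0.0909091 + 0.333333·0.0408602 + 0.333333·0.0826081 = 0.0714591.
P(3 | observation) = 0.027536 / 0.0714591 = 0.385339.

0.3853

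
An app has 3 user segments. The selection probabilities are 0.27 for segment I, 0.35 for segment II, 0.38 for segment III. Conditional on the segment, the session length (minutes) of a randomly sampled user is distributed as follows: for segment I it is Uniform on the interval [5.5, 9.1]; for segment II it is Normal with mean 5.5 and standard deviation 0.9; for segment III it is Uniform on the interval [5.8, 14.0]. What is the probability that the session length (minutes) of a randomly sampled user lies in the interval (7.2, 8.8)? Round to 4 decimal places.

0.2044

Conditional on each segment, P(7.2 < X < 8.8): I: 0.444444; II: 0.0293305; III: 0.195122.
By total probability, P(7.2 < X < 8.8) = 0.27·0.444444 + 0.35·0.0293305 + 0.38·0.195122 = 0.204412.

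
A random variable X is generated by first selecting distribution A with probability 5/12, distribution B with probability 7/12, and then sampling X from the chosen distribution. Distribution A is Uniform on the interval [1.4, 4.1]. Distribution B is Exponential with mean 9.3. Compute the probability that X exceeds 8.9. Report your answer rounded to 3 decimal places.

0.224

Conditional on each component, P(X > 8.9): A: 0; B: 0.384047.
By total probability, P(X > 8.9) = 0.416667·0 + 0.583333·0.384047 = 0.224028.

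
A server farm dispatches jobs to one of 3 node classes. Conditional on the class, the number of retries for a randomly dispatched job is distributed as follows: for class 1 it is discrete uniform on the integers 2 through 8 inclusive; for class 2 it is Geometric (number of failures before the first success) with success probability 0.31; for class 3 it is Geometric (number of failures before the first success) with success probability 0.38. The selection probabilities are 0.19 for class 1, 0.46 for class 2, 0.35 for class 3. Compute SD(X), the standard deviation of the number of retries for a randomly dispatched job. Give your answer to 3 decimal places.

Per component, 1: μ=5, E[X²]=29; 2: μ=2.22581, E[X²]=12.1342; 3: μ=1.63158, E[X²]=6.95568.
E[X] = 0.19·5 + 0.46·2.22581 + 0.35·1.63158 = 2.54492.
E[X²] = 0.19·29 + 0.46·12.1342 + 0.35·6.95568 = 13.5262.
Var(X) = E[X²] − (E[X])² = 13.5262 − 6.47664 = 7.0496.
SD(X) = √7.0496 = 2.65511.

2.655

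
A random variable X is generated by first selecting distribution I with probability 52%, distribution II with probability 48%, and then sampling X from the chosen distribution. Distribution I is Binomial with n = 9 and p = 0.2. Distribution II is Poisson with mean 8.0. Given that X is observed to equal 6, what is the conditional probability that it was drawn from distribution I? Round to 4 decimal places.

Likelihoods P(X=6 | ·): I: 0.00275251; II: 0.122138.
Posterior ∝ prior × likelihood. Numerator for I: 0.52·0.00275251 = 0.00143131.
Normalizing constant: 0.52·0.00275251 + 0.48·0.122138 = 0.0600576.
P(I | observation) = 0.00143131 / 0.0600576 = 0.0238322.

0.0238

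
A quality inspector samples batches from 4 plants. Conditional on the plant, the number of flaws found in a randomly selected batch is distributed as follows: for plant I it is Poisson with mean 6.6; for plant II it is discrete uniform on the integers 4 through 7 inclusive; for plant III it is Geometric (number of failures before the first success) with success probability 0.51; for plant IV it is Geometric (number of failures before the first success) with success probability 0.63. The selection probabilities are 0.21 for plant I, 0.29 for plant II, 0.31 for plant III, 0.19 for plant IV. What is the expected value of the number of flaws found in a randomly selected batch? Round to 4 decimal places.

3.3904

Component means — I: 6.6; II: 5.5; III: 0.960784; IV: 0.587302.
E[X] = 0.21·6.6 + 0.29·5.5 + 0.31·0.960784 + 0.19·0.587302 = 3.39043.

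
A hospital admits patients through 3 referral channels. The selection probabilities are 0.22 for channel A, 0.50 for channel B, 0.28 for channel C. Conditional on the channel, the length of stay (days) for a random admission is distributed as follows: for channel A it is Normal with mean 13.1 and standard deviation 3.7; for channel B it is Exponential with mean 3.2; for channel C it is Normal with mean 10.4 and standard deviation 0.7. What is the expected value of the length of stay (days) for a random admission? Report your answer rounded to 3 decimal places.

Component means — A: 13.1; B: 3.2; C: 10.4.
E[X] = 0.22·13.1 + 0.5·3.2 + 0.28·10.4 = 7.394.

7.394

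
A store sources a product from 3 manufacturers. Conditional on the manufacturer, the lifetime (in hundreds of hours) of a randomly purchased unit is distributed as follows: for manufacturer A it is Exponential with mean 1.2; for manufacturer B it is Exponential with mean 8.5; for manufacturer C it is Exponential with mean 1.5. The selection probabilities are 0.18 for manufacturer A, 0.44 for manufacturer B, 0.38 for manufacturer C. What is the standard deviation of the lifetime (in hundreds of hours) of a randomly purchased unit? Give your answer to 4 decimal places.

Per component, A: μ=1.2, E[X²]=2.88; B: μ=8.5, E[X²]=144.5; C: μ=1.5, E[X²]=4.5.
E[X] = 0.18·1.2 + 0.44·8.5 + 0.38·1.5 = 4.526.
E[X²] = 0.18·2.88 + 0.44·144.5 + 0.38·4.5 = 65.8084.
Var(X) = E[X²] − (E[X])² = 65.8084 − 20.4847 = 45.3237.
SD(X) = √45.3237 = 6.73229.

6.7323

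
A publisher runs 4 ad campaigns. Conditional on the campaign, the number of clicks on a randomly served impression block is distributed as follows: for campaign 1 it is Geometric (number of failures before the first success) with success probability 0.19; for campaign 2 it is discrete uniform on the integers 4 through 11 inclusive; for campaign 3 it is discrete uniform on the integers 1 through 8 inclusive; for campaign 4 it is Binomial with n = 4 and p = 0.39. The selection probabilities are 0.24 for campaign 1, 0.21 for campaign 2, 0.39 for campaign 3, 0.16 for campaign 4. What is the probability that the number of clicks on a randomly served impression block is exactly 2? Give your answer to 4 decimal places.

0.1330

Conditional on each campaign, P(X = 2): 1: 0.124659; 2: 0; 3: 0.125; 4: 0.339578.
By total probability, P(X = 2) = 0.24·0.124659 + 0.21·0 + 0.39·0.125 + 0.16·0.339578 = 0.133001.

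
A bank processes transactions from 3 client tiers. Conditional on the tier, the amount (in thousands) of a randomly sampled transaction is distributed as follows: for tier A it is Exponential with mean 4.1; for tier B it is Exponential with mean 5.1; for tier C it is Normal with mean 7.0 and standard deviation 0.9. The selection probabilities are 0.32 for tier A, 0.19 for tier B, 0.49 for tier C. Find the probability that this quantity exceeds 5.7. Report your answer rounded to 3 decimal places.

0.595

Conditional on each tier, P(X > 5.7): A: 0.249015; B: 0.327048; C: 0.925693.
By total probability, P(X > 5.7) = 0.32·0.249015 + 0.19·0.327048 + 0.49·0.925693 = 0.595413.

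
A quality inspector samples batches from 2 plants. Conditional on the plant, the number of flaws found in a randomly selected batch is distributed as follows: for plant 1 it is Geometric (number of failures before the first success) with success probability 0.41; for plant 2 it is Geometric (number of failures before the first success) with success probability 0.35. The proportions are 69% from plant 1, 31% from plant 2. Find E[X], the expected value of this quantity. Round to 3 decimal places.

1.569

Component means — 1: 1.43902; 2: 1.85714.
E[X] = 0.69·1.43902 + 0.31·1.85714 = 1.56864.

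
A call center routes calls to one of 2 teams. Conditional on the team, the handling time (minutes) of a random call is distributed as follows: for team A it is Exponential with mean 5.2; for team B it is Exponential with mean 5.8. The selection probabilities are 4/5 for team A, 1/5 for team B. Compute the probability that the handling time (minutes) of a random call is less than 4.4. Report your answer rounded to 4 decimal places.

0.5631

Conditional on each team, P(X < 4.4): A: 0.570938; B: 0.531688.
By total probability, P(X < 4.4) = 0.8·0.570938 + 0.2·0.531688 = 0.563088.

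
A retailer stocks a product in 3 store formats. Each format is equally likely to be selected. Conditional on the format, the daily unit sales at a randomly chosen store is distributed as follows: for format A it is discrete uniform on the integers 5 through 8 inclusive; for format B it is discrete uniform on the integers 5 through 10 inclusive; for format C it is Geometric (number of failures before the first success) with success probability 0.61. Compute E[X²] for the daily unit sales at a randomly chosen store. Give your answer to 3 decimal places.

For each component E[X²] = Var + (mean)², giving A: 43.5; B: 59.1667; C: 1.45687.
Overall E[X²] = 0.333333·43.5 + 0.333333·59.1667 + 0.333333·1.45687 = 34.7078.

34.708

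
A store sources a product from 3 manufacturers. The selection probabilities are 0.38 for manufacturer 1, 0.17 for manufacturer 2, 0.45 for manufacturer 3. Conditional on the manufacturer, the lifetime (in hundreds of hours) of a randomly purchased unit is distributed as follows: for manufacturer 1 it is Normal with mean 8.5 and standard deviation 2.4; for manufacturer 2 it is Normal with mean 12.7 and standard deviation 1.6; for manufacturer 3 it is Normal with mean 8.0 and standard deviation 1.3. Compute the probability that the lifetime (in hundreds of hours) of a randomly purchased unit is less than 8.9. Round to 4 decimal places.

Conditional on each manufacturer, P(X < 8.9): 1: 0.566184; 2: 0.00877448; 3: 0.755628.
By total probability, P(X < 8.9) = 0.38·0.566184 + 0.17·0.00877448 + 0.45·0.755628 = 0.556674.

0.5567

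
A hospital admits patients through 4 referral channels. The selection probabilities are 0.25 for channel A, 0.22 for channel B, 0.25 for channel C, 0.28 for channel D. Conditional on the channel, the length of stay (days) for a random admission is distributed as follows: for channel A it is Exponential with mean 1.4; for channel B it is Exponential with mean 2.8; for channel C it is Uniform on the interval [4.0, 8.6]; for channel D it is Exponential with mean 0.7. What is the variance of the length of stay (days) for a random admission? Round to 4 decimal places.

7.5762

Per component, A: μ=1.4, E[X²]=3.92; B: μ=2.8, E[X²]=15.68; C: μ=6.3, E[X²]=41.4533; D: μ=0.7, E[X²]=0.98.
E[X] = 0.25·1.4 + 0.22·2.8 + 0.25·6.3 + 0.28·0.7 = 2.737.
E[X²] = 0.25·3.92 + 0.22·15.68 + 0.25·41.4533 + 0.28·0.98 = 15.0673.
Var(X) = E[X²] − (E[X])² = 15.0673 − 7.49117 = 7.57616.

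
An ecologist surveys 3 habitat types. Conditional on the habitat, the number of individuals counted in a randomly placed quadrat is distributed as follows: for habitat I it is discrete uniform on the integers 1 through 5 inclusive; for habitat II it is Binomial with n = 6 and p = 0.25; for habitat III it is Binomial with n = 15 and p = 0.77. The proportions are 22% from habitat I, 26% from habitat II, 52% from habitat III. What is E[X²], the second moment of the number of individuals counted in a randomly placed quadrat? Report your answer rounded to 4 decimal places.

For each component E[X²] = Var + (mean)², giving I: 11; II: 3.375; III: 136.059.
Overall E[X²] = 0.22·11 + 0.26·3.375 + 0.52·136.059 = 74.0482.

74.0482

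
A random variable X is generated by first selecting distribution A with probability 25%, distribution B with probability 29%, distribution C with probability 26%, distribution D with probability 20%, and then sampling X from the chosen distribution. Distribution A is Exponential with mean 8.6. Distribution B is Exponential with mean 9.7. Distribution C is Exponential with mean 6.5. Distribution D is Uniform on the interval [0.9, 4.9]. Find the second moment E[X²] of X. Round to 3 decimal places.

115.471

For each component E[X²] = Var + (mean)², giving A: 147.92; B: 188.18; C: 84.5; D: 9.74333.
Overall E[X²] = 0.25·147.92 + 0.29·188.18 + 0.26·84.5 + 0.2·9.74333 = 115.471.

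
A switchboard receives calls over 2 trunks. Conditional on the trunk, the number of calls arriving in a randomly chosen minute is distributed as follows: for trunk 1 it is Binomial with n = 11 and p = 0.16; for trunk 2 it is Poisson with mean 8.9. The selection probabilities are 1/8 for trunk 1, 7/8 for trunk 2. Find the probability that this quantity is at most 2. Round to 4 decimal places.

0.0994

Conditional on each trunk, P(X ≤ 2): 1: 0.747911; 2: 0.00675193.
By total probability, P(X ≤ 2) = 0.125·0.747911 + 0.875·0.00675193 = 0.0993968.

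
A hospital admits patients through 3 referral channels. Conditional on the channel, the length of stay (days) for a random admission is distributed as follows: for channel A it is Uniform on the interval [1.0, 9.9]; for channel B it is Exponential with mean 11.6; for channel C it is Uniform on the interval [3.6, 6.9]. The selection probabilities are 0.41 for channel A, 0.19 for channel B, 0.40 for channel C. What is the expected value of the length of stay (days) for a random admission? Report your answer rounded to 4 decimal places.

6.5385

Component means — A: 5.45; B: 11.6; C: 5.25.
E[X] = 0.41·5.45 + 0.19·11.6 + 0.4·5.25 = 6.5385.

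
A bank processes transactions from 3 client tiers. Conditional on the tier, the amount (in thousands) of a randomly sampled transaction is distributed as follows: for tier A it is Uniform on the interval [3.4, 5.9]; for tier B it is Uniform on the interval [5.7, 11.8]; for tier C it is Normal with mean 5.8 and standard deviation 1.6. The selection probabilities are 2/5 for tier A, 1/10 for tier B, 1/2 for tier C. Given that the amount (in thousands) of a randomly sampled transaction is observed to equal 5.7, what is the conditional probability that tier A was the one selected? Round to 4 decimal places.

0.5319

Likelihoods f(5.7 | ·): A: 0.4; B: 0.163934; C: 0.248852.
Posterior ∝ prior × likelihood. Numerator for A: 0.4·0.4 = 0.16.
Normalizing constant: 0.4·0.4 + 0.1·0.163934 + 0.5·0.248852 = 0.30082.
P(A | observation) = 0.16 / 0.30082 = 0.53188.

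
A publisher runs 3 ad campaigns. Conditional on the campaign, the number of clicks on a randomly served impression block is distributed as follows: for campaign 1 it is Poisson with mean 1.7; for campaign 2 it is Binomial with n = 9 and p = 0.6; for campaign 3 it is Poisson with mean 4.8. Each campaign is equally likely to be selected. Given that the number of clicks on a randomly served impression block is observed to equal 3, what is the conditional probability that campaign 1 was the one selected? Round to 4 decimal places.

0.3983

Likelihoods P(X=3 | ·): 1: 0.149587; 2: 0.0743178; 3: 0.151691.
Posterior ∝ prior × likelihood. Numerator for 1: 0.333333·0.149587 = 0.0498625.
Normalizing constant: 0.333333·0.149587 + 0.333333·0.0743178 + 0.333333·0.151691 = 0.125199.
P(1 | observation) = 0.0498625 / 0.125199 = 0.398267.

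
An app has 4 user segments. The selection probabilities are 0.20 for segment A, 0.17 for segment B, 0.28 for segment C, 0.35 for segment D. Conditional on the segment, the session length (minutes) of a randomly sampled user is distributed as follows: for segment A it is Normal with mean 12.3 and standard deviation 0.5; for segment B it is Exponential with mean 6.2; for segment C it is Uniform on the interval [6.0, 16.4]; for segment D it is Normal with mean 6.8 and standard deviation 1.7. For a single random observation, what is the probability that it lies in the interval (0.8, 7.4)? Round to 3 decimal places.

0.359

Conditional on each segment, P(0.8 < X < 7.4): A: 0; B: 0.575802; C: 0.134615; D: 0.637725.
By total probability, P(0.8 < X < 7.4) = 0.2·0 + 0.17·0.575802 + 0.28·0.134615 + 0.35·0.637725 = 0.358783.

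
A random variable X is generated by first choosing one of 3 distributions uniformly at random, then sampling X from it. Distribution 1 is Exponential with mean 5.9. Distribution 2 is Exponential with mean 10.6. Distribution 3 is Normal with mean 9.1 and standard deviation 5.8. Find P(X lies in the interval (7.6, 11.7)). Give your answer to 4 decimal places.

0.1899

Conditional on each component, P(7.6 < X < 11.7): 1: 0.138136; 2: 0.156607; 3: 0.275059.
By total probability, P(7.6 < X < 11.7) = 0.333333·0.138136 + 0.333333·0.156607 + 0.333333·0.275059 = 0.189934.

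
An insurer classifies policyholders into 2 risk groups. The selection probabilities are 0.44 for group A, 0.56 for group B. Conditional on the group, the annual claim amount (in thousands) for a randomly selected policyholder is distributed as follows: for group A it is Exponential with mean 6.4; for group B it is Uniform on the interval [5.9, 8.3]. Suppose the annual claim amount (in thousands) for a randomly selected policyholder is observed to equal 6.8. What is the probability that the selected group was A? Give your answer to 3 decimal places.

Likelihoods f(6.8 | ·): A: 0.0539986; B: 0.416667.
Posterior ∝ prior × likelihood. Numerator for A: 0.44·0.0539986 = 0.0237594.
Normalizing constant: 0.44·0.0539986 + 0.56·0.416667 = 0.257093.
P(A | observation) = 0.0237594 / 0.257093 = 0.0924156.

0.092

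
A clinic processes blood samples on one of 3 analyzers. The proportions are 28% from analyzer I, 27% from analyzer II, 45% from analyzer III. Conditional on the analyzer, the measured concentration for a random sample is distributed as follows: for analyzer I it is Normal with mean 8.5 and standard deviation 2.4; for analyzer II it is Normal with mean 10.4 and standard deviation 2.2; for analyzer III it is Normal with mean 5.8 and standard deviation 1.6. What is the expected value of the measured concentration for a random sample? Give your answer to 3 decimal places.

7.798

Component means — I: 8.5; II: 10.4; III: 5.8.
E[X] = 0.28·8.5 + 0.27·10.4 + 0.45·5.8 = 7.798.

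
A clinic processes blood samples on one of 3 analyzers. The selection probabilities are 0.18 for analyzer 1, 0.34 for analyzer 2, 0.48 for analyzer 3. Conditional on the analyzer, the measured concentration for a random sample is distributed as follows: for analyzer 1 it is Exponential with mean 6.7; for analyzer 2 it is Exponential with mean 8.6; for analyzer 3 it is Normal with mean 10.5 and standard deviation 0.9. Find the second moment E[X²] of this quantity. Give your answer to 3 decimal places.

119.762

For each component E[X²] = Var + (mean)², giving 1: 89.78; 2: 147.92; 3: 111.06.
Overall E[X²] = 0.18·89.78 + 0.34·147.92 + 0.48·111.06 = 119.762.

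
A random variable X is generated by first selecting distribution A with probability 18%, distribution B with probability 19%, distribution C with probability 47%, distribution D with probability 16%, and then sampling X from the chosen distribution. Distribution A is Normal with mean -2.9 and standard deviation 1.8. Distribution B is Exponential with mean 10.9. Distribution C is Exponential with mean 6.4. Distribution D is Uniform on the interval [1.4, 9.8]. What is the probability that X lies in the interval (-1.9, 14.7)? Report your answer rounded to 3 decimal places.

Conditional on each component, P(-1.9 < X < 14.7): A: 0.289257; B: 0.740403; C: 0.899427; D: 1.
By total probability, P(-1.9 < X < 14.7) = 0.18·0.289257 + 0.19·0.740403 + 0.47·0.899427 + 0.16·1 = 0.775474.

0.775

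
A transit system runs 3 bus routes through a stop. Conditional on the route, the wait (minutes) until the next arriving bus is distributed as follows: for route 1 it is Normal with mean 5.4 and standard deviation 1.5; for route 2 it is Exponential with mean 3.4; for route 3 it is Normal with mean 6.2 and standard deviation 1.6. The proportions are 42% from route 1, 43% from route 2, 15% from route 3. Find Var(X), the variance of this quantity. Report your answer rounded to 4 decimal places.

7.5682

Per component, 1: μ=5.4, E[X²]=31.41; 2: μ=3.4, E[X²]=23.12; 3: μ=6.2, E[X²]=41.
E[X] = 0.42·5.4 + 0.43·3.4 + 0.15·6.2 = 4.66.
E[X²] = 0.42·31.41 + 0.43·23.12 + 0.15·41 = 29.2838.
Var(X) = E[X²] − (E[X])² = 29.2838 − 21.7156 = 7.5682.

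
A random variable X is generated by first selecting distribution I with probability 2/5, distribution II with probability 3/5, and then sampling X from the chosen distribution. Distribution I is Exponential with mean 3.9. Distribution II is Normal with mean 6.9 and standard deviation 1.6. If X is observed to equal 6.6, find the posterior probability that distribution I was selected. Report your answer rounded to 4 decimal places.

Likelihoods f(6.6 | ·): I: 0.0472036; II: 0.244994.
Posterior ∝ prior × likelihood. Numerator for I: 0.4·0.0472036 = 0.0188815.
Normalizing constant: 0.4·0.0472036 + 0.6·0.244994 = 0.165878.
P(I | observation) = 0.0188815 / 0.165878 = 0.113827.

0.1138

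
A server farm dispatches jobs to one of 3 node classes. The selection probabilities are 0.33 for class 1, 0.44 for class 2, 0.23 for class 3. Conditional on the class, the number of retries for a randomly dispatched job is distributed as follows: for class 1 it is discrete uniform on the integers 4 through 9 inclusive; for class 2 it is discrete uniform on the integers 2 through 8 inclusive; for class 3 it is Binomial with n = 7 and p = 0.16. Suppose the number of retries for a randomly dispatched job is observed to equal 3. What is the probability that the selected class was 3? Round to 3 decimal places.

Likelihoods P(X=3 | ·): 1: 0; 2: 0.142857; 3: 0.0713748.
Posterior ∝ prior × likelihood. Numerator for 3: 0.23·0.0713748 = 0.0164162.
Normalizing constant: 0.33·0 + 0.44·0.142857 + 0.23·0.0713748 = 0.0792734.
P(3 | observation) = 0.0164162 / 0.0792734 = 0.207084.

0.207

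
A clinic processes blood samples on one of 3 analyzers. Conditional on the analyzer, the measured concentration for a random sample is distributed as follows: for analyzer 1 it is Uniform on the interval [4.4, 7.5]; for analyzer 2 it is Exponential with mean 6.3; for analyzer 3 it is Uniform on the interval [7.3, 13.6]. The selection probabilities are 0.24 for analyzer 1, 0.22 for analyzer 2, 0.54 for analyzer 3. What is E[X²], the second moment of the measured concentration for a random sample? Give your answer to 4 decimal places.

For each component E[X²] = Var + (mean)², giving 1: 36.2033; 2: 79.38; 3: 112.51.
Overall E[X²] = 0.24·36.2033 + 0.22·79.38 + 0.54·112.51 = 86.9078.

86.9078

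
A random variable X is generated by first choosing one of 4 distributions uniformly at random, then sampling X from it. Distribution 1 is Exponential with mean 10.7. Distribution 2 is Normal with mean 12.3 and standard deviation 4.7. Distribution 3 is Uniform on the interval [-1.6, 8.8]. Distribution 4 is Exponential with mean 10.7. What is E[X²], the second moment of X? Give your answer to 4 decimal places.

For each component E[X²] = Var + (mean)², giving 1: 228.98; 2: 173.38; 3: 21.9733; 4: 228.98.
Overall E[X²] = 0.25·228.98 + 0.25·173.38 + 0.25·21.9733 + 0.25·228.98 = 163.328.

163.3283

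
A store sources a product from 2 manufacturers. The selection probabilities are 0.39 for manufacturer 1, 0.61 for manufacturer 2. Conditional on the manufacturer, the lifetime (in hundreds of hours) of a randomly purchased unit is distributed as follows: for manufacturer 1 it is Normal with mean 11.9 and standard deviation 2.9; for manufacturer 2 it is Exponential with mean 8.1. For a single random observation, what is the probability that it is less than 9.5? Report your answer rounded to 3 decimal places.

Conditional on each manufacturer, P(X < 9.5): 1: 0.203952; 2: 0.690513.
By total probability, P(X < 9.5) = 0.39·0.203952 + 0.61·0.690513 = 0.500754.

0.501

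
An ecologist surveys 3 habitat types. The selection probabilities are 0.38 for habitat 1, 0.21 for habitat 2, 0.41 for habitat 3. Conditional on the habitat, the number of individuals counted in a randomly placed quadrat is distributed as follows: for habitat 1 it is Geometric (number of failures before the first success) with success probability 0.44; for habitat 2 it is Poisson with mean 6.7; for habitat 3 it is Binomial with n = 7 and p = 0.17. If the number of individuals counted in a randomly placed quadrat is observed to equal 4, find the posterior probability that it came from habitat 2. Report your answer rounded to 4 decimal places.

0.4823

Likelihoods P(X=4 | ·): 1: 0.0432718; 2: 0.103351; 3: 0.0167147.
Posterior ∝ prior × likelihood. Numerator for 2: 0.21·0.103351 = 0.0217037.
Normalizing constant: 0.38·0.0432718 + 0.21·0.103351 + 0.41·0.0167147 = 0.045.
P(2 | observation) = 0.0217037 / 0.045 = 0.482305.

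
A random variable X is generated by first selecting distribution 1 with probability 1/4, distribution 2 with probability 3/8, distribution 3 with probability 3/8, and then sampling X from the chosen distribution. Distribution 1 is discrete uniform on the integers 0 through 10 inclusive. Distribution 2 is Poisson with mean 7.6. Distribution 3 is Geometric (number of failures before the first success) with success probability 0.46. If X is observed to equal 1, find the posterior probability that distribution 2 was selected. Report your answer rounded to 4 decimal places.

Likelihoods P(X=1 | ·): 1: 0.0909091; 2: 0.00380343; 3: 0.2484.
Posterior ∝ prior × likelihood. Numerator for 2: 0.375·0.00380343 = 0.00142629.
Normalizing constant: 0.25·0.0909091 + 0.375·0.00380343 + 0.375·0.2484 = 0.117304.
P(2 | observation) = 0.00142629 / 0.117304 = 0.0121589.

0.0122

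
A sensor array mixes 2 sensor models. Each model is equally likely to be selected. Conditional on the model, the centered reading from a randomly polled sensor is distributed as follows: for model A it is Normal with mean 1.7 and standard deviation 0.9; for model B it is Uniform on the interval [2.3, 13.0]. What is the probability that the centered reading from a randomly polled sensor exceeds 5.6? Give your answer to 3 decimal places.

0.346

Conditional on each model, P(X > 5.6): A: 7.34342e-06; B: 0.691589.
By total probability, P(X > 5.6) = 0.5·7.34342e-06 + 0.5·0.691589 = 0.345798.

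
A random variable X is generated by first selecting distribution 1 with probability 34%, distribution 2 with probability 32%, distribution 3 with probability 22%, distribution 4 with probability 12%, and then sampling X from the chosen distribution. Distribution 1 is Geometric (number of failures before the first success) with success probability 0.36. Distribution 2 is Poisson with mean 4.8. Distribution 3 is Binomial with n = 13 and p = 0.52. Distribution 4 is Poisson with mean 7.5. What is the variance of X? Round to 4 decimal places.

9.5801

Per component, 1: μ=1.77778, E[X²]=8.09877; 2: μ=4.8, E[X²]=27.84; 3: μ=6.76, E[X²]=48.9424; 4: μ=7.5, E[X²]=63.75.
E[X] = 0.34·1.77778 + 0.32·4.8 + 0.22·6.76 + 0.12·7.5 = 4.52764.
E[X²] = 0.34·8.09877 + 0.32·27.84 + 0.22·48.9424 + 0.12·63.75 = 30.0797.
Var(X) = E[X²] − (E[X])² = 30.0797 − 20.4996 = 9.58014.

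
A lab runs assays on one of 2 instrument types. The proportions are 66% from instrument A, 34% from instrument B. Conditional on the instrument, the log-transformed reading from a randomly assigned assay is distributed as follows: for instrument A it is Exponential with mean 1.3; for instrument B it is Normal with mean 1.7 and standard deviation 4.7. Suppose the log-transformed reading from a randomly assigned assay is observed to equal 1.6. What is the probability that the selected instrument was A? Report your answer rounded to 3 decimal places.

Likelihoods f(1.6 | ·): A: 0.224668; B: 0.0848621.
Posterior ∝ prior × likelihood. Numerator for A: 0.66·0.224668 = 0.148281.
Normalizing constant: 0.66·0.224668 + 0.34·0.0848621 = 0.177134.
P(A | observation) = 0.148281 / 0.177134 = 0.837111.

0.837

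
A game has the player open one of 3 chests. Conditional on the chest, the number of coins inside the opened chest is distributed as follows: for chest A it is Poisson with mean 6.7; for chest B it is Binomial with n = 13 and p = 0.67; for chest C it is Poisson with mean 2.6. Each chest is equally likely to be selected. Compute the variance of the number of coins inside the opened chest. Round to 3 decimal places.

10.523

Per component, A: μ=6.7, E[X²]=51.59; B: μ=8.71, E[X²]=78.7384; C: μ=2.6, E[X²]=9.36.
E[X] = 0.333333·6.7 + 0.333333·8.71 + 0.333333·2.6 = 6.00333.
E[X²] = 0.333333·51.59 + 0.333333·78.7384 + 0.333333·9.36 = 46.5628.
Var(X) = E[X²] − (E[X])² = 46.5628 − 36.04 = 10.5228.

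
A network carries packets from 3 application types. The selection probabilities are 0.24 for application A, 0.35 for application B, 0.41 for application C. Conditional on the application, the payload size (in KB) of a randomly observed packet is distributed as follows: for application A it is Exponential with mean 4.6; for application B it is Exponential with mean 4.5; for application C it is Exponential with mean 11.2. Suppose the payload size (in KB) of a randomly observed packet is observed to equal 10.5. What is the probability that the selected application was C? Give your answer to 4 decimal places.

0.5270

Likelihoods f(10.5 | ·): A: 0.0221778; B: 0.0215493; C: 0.0349648.
Posterior ∝ prior × likelihood. Numerator for C: 0.41·0.0349648 = 0.0143356.
Normalizing constant: 0.24·0.0221778 + 0.35·0.0215493 + 0.41·0.0349648 = 0.0272005.
P(C | observation) = 0.0143356 / 0.0272005 = 0.527033.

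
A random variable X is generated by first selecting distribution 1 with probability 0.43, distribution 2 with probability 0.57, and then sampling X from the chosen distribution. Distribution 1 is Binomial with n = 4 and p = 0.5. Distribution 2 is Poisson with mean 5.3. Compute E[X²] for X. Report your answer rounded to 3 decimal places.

21.182

For each component E[X²] = Var + (mean)², giving 1: 5; 2: 33.39.
Overall E[X²] = 0.43·5 + 0.57·33.39 = 21.1823.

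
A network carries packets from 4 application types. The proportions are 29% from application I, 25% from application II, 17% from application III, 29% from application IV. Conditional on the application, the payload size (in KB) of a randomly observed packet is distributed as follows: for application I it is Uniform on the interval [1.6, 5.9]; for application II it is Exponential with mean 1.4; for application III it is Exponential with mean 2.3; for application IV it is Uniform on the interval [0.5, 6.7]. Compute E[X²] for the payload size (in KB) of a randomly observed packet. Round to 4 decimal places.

For each component E[X²] = Var + (mean)², giving I: 15.6033; II: 3.92; III: 10.58; IV: 16.1633.
Overall E[X²] = 0.29·15.6033 + 0.25·3.92 + 0.17·10.58 + 0.29·16.1633 = 11.9909.

11.9909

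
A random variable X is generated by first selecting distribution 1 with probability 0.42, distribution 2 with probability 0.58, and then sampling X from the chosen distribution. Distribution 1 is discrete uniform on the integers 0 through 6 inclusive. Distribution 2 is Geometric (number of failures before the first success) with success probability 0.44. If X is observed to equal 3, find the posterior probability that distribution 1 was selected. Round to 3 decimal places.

Likelihoods P(X=3 | ·): 1: 0.142857; 2: 0.077271.
Posterior ∝ prior × likelihood. Numerator for 1: 0.42·0.142857 = 0.06.
Normalizing constant: 0.42·0.142857 + 0.58·0.077271 = 0.104817.
P(1 | observation) = 0.06 / 0.104817 = 0.572425.

0.572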